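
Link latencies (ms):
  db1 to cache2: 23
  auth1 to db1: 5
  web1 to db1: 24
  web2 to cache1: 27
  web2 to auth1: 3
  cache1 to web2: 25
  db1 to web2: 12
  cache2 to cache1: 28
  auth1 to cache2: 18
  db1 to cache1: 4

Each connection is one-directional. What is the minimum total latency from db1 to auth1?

Routes from db1 to auth1:
db1 - web2 - auth1: 12 + 3 = 15
db1 - cache2 - cache1 - web2 - auth1: 23 + 28 + 25 + 3 = 79
db1 - cache1 - web2 - auth1: 4 + 25 + 3 = 32
Best route has total 15 ms.

15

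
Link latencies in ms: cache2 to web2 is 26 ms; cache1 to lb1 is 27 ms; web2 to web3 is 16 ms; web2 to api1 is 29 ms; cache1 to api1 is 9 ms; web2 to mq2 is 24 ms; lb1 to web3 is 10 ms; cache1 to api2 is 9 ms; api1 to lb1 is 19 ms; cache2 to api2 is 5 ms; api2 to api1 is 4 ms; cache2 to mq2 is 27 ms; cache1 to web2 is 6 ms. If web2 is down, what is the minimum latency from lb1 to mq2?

55

Paths from lb1 to mq2 avoiding web2:
lb1→api1→api2→cache2→mq2: 19 + 4 + 5 + 27 = 55
lb1→cache1→api2→cache2→mq2: 27 + 9 + 5 + 27 = 68
lb1→api1→cache1→api2→cache2→mq2: 19 + 9 + 9 + 5 + 27 = 69
lb1→cache1→api1→api2→cache2→mq2: 27 + 9 + 4 + 5 + 27 = 72
Best route has total 55 ms.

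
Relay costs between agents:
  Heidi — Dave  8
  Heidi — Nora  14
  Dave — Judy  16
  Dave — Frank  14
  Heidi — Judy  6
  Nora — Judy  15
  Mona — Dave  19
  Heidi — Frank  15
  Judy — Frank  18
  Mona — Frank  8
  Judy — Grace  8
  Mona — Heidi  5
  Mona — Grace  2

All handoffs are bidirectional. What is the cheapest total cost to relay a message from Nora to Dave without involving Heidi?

31

Paths from Nora to Dave avoiding Heidi:
Nora → Judy → Dave: 15 + 16 = 31
Nora → Judy → Frank → Mona → Dave: 15 + 18 + 8 + 19 = 60
Nora → Judy → Grace → Mona → Frank → Dave: 15 + 8 + 2 + 8 + 14 = 47
Nora → Judy → Grace → Mona → Dave: 15 + 8 + 2 + 19 = 44
Nora → Judy → Frank → Dave: 15 + 18 + 14 = 47
The minimum is 31.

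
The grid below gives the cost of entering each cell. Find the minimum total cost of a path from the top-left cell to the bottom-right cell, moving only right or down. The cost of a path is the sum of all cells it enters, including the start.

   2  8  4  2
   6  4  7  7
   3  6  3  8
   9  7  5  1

One optimal route is r0c0 → r1c0 → r2c0 → r2c1 → r2c2 → r3c2 → r3c3.
Its cost is 2 + 6 + 3 + 6 + 3 + 5 + 1 = 26.

26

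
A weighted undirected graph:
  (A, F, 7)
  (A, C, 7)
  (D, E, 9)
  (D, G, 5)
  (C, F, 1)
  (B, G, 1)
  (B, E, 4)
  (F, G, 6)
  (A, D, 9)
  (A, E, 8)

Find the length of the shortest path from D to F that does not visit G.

Candidate routes:
D → E → A → C → F: 9 + 8 + 7 + 1 = 25
D → A → F: 9 + 7 = 16
D → E → A → F: 9 + 8 + 7 = 24
D → A → C → F: 9 + 7 + 1 = 17
Shortest: 16.

16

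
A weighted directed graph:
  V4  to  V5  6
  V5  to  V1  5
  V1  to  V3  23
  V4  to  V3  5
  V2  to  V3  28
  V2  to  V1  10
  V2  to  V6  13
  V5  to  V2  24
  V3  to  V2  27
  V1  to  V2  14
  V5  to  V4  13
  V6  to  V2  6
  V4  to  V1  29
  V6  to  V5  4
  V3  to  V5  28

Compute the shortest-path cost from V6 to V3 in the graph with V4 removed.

32

Checking several routes:
V6 - V2 - V1 - V3: 6 + 10 + 23 = 39
V6 - V2 - V3: 6 + 28 = 34
V6 - V5 - V1 - V3: 4 + 5 + 23 = 32
Shortest: 32.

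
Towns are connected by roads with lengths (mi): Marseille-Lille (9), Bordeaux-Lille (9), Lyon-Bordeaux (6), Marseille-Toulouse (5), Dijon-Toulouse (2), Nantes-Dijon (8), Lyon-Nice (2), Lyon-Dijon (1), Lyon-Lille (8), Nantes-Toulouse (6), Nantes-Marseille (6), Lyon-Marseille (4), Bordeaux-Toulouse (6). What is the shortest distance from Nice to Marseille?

6

Some routes from Nice to Marseille:
Nice-Lyon-Marseille: 2 + 4 = 6
Nice-Lyon-Dijon-Toulouse-Marseille: 2 + 1 + 2 + 5 = 10
Nice-Lyon-Dijon-Toulouse-Nantes-Marseille: 2 + 1 + 2 + 6 + 6 = 17
Nice-Lyon-Dijon-Nantes-Marseille: 2 + 1 + 8 + 6 = 17
Best route has total 6 mi.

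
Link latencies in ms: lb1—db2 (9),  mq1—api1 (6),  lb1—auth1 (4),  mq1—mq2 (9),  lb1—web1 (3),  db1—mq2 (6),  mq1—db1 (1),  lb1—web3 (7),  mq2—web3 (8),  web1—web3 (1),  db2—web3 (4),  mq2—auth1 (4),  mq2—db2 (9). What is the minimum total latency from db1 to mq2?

Candidate routes:
db1→mq2: 6
db1→mq1→mq2: 1 + 9 = 10
The minimum is 6 ms.

6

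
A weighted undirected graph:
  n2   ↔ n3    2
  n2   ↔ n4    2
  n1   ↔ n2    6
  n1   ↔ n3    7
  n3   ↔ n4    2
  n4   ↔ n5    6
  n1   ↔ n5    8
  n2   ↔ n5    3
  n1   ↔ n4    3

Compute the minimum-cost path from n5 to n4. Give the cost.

Checking several routes:
n5 - n2 - n3 - n4: 3 + 2 + 2 = 7
n5 - n1 - n4: 8 + 3 = 11
n5 - n2 - n4: 3 + 2 = 5
n5 - n4: 6
n5 - n2 - n1 - n4: 3 + 6 + 3 = 12
Shortest: 5.

5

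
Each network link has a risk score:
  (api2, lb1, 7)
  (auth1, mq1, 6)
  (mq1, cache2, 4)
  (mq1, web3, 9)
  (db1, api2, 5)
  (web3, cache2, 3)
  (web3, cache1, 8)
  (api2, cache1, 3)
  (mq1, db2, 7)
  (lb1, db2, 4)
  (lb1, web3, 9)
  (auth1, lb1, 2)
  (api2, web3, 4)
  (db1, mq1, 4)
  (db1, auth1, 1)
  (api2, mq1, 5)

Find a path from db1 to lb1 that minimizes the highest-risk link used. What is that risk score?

2

A few of the db1→lb1 routes:
db1 → api2 → web3 → cache2 → mq1 → auth1 → lb1: max(5, 4, 3, 4, 6, 2) = 6
db1 → mq1 → auth1 → lb1: max(4, 6, 2) = 6
db1 → auth1 → lb1: max(1, 2) = 2
db1 → api2 → mq1 → auth1 → lb1: max(5, 5, 6, 2) = 6
Best route has worst link 2.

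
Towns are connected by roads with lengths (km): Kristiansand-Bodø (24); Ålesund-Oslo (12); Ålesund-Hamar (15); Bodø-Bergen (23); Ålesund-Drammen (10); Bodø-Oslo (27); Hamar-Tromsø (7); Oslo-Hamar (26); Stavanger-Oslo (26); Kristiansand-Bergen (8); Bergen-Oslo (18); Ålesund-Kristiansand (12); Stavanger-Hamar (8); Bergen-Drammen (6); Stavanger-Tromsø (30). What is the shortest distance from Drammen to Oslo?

22

Comparing a few candidate routes:
Drammen-Bergen-Oslo: 6 + 18 = 24
Drammen-Bergen-Kristiansand-Ålesund-Oslo: 6 + 8 + 12 + 12 = 38
Drammen-Ålesund-Oslo: 10 + 12 = 22
Best route has total 22 km.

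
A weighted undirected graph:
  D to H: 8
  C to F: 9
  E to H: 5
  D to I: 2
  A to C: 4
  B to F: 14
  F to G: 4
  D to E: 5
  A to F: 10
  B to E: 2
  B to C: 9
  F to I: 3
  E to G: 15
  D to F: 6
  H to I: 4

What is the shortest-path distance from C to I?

12

Some routes from C to I:
C - B - E - H - I: 9 + 2 + 5 + 4 = 20
C - A - F - I: 4 + 10 + 3 = 17
C - B - E - D - I: 9 + 2 + 5 + 2 = 18
C - F - I: 9 + 3 = 12
C - F - D - I: 9 + 6 + 2 = 17
Shortest: 12.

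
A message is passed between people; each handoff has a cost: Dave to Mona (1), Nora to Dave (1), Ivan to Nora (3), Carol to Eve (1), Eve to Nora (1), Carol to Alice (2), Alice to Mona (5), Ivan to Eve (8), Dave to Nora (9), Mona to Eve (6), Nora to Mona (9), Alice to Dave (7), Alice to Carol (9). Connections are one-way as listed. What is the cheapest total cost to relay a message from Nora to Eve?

8

Routes from Nora to Eve:
Nora - Dave - Mona - Eve: 1 + 1 + 6 = 8
Nora - Mona - Eve: 9 + 6 = 15
Best route has total 8.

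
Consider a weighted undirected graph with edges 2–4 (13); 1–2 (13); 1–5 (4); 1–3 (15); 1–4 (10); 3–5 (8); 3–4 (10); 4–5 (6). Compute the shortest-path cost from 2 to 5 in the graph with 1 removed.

Paths from 2 to 5 avoiding 1:
2 → 4 → 3 → 5: 13 + 10 + 8 = 31
2 → 4 → 5: 13 + 6 = 19
Shortest: 19.

19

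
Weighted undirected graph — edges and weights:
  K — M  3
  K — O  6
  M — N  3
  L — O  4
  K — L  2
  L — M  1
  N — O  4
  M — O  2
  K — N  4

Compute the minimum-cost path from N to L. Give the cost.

4

Some routes from N to L:
N→M→L: 3 + 1 = 4
N→K→L: 4 + 2 = 6
N→O→M→L: 4 + 2 + 1 = 7
Shortest: 4.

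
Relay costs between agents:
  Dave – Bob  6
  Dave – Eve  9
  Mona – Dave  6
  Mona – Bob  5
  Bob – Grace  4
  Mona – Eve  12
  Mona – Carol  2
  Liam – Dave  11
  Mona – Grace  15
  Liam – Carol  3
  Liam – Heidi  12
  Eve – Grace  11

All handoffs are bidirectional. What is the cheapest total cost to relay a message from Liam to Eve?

17

Some routes from Liam to Eve:
Liam - Carol - Mona - Eve: 3 + 2 + 12 = 17
Liam - Carol - Mona - Bob - Dave - Eve: 3 + 2 + 5 + 6 + 9 = 25
Liam - Carol - Mona - Dave - Eve: 3 + 2 + 6 + 9 = 20
Liam - Dave - Eve: 11 + 9 = 20
Liam - Carol - Mona - Bob - Grace - Eve: 3 + 2 + 5 + 4 + 11 = 25
Best route has total 17.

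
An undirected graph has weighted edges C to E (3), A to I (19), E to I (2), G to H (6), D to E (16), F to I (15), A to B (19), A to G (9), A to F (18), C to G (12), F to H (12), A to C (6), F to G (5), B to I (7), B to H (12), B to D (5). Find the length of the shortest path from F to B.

22

Checking several routes:
F - I - B: 15 + 7 = 22
F - H - B: 12 + 12 = 24
F - G - H - B: 5 + 6 + 12 = 23
Shortest: 22.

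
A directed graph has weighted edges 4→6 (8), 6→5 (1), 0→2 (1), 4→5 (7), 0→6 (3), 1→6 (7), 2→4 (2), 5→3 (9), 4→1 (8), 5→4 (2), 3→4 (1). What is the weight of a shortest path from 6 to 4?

Candidate routes:
6→5→3→4: 1 + 9 + 1 = 11
6→5→4: 1 + 2 = 3
The minimum is 3.

3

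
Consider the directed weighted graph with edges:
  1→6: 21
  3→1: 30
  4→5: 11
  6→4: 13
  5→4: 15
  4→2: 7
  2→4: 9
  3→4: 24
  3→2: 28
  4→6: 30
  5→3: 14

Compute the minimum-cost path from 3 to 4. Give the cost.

24

Paths from 3 to 4:
3-4: 24
3-1-6-4: 30 + 21 + 13 = 64
3-2-4: 28 + 9 = 37
The minimum is 24.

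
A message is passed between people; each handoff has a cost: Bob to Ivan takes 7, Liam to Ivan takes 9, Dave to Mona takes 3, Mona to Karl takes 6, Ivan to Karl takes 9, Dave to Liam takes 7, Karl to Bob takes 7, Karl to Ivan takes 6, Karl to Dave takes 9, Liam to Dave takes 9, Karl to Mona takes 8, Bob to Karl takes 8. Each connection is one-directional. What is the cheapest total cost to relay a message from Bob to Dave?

17

Paths from Bob to Dave:
Bob -> Ivan -> Karl -> Dave: 7 + 9 + 9 = 25
Bob -> Karl -> Dave: 8 + 9 = 17
Shortest: 17.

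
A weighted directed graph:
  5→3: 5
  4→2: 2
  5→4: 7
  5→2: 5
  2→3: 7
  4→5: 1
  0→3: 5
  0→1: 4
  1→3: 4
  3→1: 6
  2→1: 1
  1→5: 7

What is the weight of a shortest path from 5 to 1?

6

Candidate routes:
5 -> 4 -> 2 -> 1: 7 + 2 + 1 = 10
5 -> 4 -> 2 -> 3 -> 1: 7 + 2 + 7 + 6 = 22
5 -> 2 -> 1: 5 + 1 = 6
5 -> 3 -> 1: 5 + 6 = 11
5 -> 2 -> 3 -> 1: 5 + 7 + 6 = 18
Best route has total 6.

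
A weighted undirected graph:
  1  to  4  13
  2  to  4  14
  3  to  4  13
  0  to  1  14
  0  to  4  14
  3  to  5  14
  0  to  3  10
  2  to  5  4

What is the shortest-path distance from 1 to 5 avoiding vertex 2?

Comparing a few candidate routes:
1→4→3→5: 13 + 13 + 14 = 40
1→0→3→5: 14 + 10 + 14 = 38
1→4→0→3→5: 13 + 14 + 10 + 14 = 51
The minimum is 38.

38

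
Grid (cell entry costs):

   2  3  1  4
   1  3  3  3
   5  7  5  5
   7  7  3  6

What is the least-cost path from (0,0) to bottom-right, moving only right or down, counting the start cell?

23

Cheapest: [0,0] → [0,1] → [0,2] → [1,2] → [1,3] → [2,3] → [3,3]
  2 + 3 + 1 + 3 + 3 + 5 + 6 = 23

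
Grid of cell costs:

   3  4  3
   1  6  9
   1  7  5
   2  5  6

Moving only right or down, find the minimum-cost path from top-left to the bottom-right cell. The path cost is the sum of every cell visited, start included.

Best path: r0c0 → r1c0 → r2c0 → r3c0 → r3c1 → r3c2
Cost: 3 + 1 + 1 + 2 + 5 + 6 = 18

18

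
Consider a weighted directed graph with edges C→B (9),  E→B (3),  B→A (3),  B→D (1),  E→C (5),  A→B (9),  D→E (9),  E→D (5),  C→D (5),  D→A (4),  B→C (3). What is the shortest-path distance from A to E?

19

Paths from A to E:
A - B - C - D - E: 9 + 3 + 5 + 9 = 26
A - B - D - E: 9 + 1 + 9 = 19
The minimum is 19.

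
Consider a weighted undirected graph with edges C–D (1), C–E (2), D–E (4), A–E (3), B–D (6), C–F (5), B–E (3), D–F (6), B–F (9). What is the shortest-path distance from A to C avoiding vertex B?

Routes from A to C avoiding B:
A - E - D - C: 3 + 4 + 1 = 8
A - E - C: 3 + 2 = 5
A - E - D - F - C: 3 + 4 + 6 + 5 = 18
The minimum is 5.

5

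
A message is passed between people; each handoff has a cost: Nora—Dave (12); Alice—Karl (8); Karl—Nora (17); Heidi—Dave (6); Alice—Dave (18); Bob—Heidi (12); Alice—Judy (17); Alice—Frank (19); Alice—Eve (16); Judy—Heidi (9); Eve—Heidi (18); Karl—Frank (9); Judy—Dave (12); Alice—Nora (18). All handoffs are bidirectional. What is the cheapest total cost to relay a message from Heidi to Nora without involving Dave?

Checking several routes:
Heidi→Judy→Alice→Nora: 9 + 17 + 18 = 44
Heidi→Judy→Alice→Karl→Nora: 9 + 17 + 8 + 17 = 51
Heidi→Eve→Alice→Nora: 18 + 16 + 18 = 52
The minimum is 44.

44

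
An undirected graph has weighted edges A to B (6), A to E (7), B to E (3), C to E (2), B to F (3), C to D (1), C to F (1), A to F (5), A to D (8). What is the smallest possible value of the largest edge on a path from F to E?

2

Some routes from F to E:
F-B-E: max(3, 3) = 3
F-A-B-E: max(5, 6, 3) = 6
F-C-E: max(1, 2) = 2
F-A-E: max(5, 7) = 7
Smallest bottleneck: 2.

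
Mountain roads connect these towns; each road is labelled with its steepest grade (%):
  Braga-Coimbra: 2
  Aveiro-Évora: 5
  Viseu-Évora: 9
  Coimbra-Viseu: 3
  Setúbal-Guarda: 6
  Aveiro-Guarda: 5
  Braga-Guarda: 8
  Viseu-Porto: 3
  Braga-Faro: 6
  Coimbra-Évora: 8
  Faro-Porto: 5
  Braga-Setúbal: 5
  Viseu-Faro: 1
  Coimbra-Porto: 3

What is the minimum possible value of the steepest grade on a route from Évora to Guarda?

A few of the Évora→Guarda routes:
Évora → Coimbra → Braga → Setúbal → Guarda: max(8, 2, 5, 6) = 8
Évora → Coimbra → Viseu → Porto → Faro → Braga → Setúbal → Guarda: max(8, 3, 3, 5, 6, 5, 6) = 8
Évora → Aveiro → Guarda: max(5, 5) = 5
Évora → Coimbra → Braga → Guarda: max(8, 2, 8) = 8
Smallest bottleneck: 5%.

5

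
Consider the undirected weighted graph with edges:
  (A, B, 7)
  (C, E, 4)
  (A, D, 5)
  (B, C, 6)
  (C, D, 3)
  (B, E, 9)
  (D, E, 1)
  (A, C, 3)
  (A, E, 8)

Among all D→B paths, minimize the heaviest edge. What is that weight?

Some routes from D to B:
D -> A -> C -> B: max(5, 3, 6) = 6
D -> C -> B: max(3, 6) = 6
D -> E -> C -> B: max(1, 4, 6) = 6
D -> A -> B: max(5, 7) = 7
Best route has worst link 6.

6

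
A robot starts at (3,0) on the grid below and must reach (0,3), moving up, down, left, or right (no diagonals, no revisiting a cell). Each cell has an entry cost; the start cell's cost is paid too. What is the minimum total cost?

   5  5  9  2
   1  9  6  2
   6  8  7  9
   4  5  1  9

Path r3c0 → r3c1 → r3c2 → r2c2 → r1c2 → r1c3 → r0c3: 4 + 5 + 1 + 7 + 6 + 2 + 2 = 27.

27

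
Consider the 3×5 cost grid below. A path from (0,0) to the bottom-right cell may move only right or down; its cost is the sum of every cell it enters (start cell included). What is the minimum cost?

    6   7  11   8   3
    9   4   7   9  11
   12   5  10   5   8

45

Best path: [0,0] → [0,1] → [1,1] → [2,1] → [2,2] → [2,3] → [2,4]
Cost: 6 + 7 + 4 + 5 + 10 + 5 + 8 = 45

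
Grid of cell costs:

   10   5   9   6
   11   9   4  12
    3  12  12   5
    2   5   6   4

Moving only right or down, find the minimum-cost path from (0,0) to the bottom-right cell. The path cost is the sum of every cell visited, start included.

One optimal route is (0,0) → (1,0) → (2,0) → (3,0) → (3,1) → (3,2) → (3,3).
Its cost is 10 + 11 + 3 + 2 + 5 + 6 + 4 = 41.
For comparison, the top-then-right route costs 51.

41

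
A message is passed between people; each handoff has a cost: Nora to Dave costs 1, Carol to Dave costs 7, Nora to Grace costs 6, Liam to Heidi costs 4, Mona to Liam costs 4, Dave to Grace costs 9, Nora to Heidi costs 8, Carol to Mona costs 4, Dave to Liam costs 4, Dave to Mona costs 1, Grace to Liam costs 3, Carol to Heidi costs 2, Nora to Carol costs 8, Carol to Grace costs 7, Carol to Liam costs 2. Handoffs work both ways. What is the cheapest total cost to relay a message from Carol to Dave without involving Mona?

Comparing a few candidate routes:
Carol -> Liam -> Dave: 2 + 4 = 6
Carol -> Heidi -> Nora -> Dave: 2 + 8 + 1 = 11
Carol -> Heidi -> Liam -> Dave: 2 + 4 + 4 = 10
Carol -> Nora -> Dave: 8 + 1 = 9
Carol -> Liam -> Grace -> Nora -> Dave: 2 + 3 + 6 + 1 = 12
Carol -> Dave: 7
Shortest: 6.

6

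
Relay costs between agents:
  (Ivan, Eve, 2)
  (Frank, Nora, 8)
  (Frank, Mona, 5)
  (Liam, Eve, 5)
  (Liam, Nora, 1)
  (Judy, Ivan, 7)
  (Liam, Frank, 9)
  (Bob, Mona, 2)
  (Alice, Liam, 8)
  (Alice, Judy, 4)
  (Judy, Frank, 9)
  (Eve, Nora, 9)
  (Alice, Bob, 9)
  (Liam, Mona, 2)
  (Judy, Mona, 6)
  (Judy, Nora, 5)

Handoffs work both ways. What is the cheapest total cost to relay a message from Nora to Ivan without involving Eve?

12

Comparing a few candidate routes:
Nora→Liam→Alice→Judy→Ivan: 1 + 8 + 4 + 7 = 20
Nora→Judy→Ivan: 5 + 7 = 12
Nora→Liam→Mona→Frank→Judy→Ivan: 1 + 2 + 5 + 9 + 7 = 24
Nora→Liam→Mona→Judy→Ivan: 1 + 2 + 6 + 7 = 16
Best route has total 12.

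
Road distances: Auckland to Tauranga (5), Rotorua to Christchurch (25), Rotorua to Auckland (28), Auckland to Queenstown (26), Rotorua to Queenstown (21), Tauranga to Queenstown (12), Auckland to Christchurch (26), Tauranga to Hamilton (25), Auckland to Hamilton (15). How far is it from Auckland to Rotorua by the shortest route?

Paths from Auckland to Rotorua:
Auckland → Rotorua: 28
Auckland → Queenstown → Rotorua: 26 + 21 = 47
Auckland → Christchurch → Rotorua: 26 + 25 = 51
Auckland → Tauranga → Queenstown → Rotorua: 5 + 12 + 21 = 38
Auckland → Hamilton → Tauranga → Queenstown → Rotorua: 15 + 25 + 12 + 21 = 73
Best route has total 28.

28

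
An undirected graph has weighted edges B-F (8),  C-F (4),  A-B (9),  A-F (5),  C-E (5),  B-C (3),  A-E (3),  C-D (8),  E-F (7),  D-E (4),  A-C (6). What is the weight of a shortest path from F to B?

Comparing a few candidate routes:
F→A→C→B: 5 + 6 + 3 = 14
F→C→B: 4 + 3 = 7
F→B: 8
F→E→C→B: 7 + 5 + 3 = 15
F→A→B: 5 + 9 = 14
Best route has total 7.

7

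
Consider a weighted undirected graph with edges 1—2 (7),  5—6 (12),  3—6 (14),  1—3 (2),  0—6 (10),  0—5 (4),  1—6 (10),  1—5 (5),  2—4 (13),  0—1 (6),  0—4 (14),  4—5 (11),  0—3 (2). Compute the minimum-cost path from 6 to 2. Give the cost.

17

Comparing a few candidate routes:
6-0-3-1-2: 10 + 2 + 2 + 7 = 21
6-0-1-2: 10 + 6 + 7 = 23
6-3-1-2: 14 + 2 + 7 = 23
6-1-2: 10 + 7 = 17
The minimum is 17.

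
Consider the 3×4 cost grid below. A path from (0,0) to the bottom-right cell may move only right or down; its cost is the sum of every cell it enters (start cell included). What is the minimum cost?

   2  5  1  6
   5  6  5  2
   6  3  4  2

Path r0c0→r0c1→r0c2→r1c2→r1c3→r2c3: 2 + 5 + 1 + 5 + 2 + 2 = 17.
(Top row then right column would cost 18.)

17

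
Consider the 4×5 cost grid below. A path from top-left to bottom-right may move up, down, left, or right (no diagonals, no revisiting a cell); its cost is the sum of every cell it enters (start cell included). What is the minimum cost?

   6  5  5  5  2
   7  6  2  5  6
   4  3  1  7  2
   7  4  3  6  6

Best path: r0c0 r0c1 r0c2 r1c2 r2c2 r2c3 r2c4 r3c4
Cost: 6 + 5 + 5 + 2 + 1 + 7 + 2 + 6 = 34

34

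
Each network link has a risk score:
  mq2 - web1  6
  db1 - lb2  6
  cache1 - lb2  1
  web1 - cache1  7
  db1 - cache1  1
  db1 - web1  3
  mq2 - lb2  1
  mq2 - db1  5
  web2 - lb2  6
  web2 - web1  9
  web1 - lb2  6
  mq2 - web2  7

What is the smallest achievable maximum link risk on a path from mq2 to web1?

3

Some routes from mq2 to web1:
mq2 → web1: max(6) = 6
mq2 → db1 → web1: max(5, 3) = 5
mq2 → lb2 → web1: max(1, 6) = 6
mq2 → lb2 → db1 → web1: max(1, 6, 3) = 6
mq2 → lb2 → cache1 → db1 → web1: max(1, 1, 1, 3) = 3
Smallest bottleneck: 3.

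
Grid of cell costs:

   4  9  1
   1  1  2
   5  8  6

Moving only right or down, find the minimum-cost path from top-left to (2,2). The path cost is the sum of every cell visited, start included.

One optimal route is r0c0→r1c0→r1c1→r1c2→r2c2.
Its cost is 4 + 1 + 1 + 2 + 6 = 14.
(Top row then right column would cost 22.)

14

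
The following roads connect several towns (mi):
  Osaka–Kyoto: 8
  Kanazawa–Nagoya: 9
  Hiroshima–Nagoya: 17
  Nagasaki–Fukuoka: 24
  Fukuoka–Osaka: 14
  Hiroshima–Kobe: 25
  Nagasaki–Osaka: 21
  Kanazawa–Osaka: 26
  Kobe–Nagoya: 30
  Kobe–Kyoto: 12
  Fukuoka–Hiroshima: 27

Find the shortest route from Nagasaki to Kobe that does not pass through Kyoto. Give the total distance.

76

A few of the Nagasaki→Kobe routes:
Nagasaki - Fukuoka - Hiroshima - Kobe: 24 + 27 + 25 = 76
Nagasaki - Osaka - Kanazawa - Nagoya - Kobe: 21 + 26 + 9 + 30 = 86
Nagasaki - Osaka - Fukuoka - Hiroshima - Kobe: 21 + 14 + 27 + 25 = 87
Nagasaki - Osaka - Kanazawa - Nagoya - Hiroshima - Kobe: 21 + 26 + 9 + 17 + 25 = 98
Nagasaki - Fukuoka - Osaka - Kanazawa - Nagoya - Kobe: 24 + 14 + 26 + 9 + 30 = 103
Nagasaki - Fukuoka - Hiroshima - Nagoya - Kobe: 24 + 27 + 17 + 30 = 98
Best route has total 76 mi.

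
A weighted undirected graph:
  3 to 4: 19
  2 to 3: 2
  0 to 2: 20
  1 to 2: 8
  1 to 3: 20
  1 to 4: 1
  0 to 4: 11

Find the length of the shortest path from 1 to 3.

10

Comparing a few candidate routes:
1→3: 20
1→2→3: 8 + 2 = 10
1→4→3: 1 + 19 = 20
The minimum is 10.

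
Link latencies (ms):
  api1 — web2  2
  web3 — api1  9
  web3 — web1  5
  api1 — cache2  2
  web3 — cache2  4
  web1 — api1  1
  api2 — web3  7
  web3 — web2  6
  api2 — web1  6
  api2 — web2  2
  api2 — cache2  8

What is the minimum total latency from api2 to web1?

Comparing a few candidate routes:
api2 → web2 → web3 → web1: 2 + 6 + 5 = 13
api2 → cache2 → api1 → web1: 8 + 2 + 1 = 11
api2 → web1: 6
api2 → web3 → web1: 7 + 5 = 12
api2 → web2 → api1 → web1: 2 + 2 + 1 = 5
Best route has total 5 ms.

5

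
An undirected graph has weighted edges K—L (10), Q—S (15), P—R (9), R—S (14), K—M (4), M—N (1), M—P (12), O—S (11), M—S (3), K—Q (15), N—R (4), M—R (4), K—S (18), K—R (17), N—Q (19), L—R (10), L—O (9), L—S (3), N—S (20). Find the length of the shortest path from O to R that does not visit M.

A few of the O→R routes:
O-L-R: 9 + 10 = 19
O-L-S-R: 9 + 3 + 14 = 26
O-S-L-R: 11 + 3 + 10 = 24
O-S-R: 11 + 14 = 25
O-S-N-R: 11 + 20 + 4 = 35
O-L-K-R: 9 + 10 + 17 = 36
Shortest: 19.

19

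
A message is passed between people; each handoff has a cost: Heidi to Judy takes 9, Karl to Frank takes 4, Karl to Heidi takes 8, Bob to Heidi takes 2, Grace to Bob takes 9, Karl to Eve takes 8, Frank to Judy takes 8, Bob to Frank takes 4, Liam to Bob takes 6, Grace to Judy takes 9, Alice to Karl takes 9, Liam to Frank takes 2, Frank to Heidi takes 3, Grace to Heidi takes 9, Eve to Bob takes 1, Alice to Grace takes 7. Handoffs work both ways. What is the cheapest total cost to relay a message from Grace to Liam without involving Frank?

15

Comparing a few candidate routes:
Grace - Alice - Karl - Eve - Bob - Liam: 7 + 9 + 8 + 1 + 6 = 31
Grace - Heidi - Karl - Eve - Bob - Liam: 9 + 8 + 8 + 1 + 6 = 32
Grace - Bob - Liam: 9 + 6 = 15
Grace - Judy - Heidi - Bob - Liam: 9 + 9 + 2 + 6 = 26
Grace - Heidi - Bob - Liam: 9 + 2 + 6 = 17
Shortest: 15.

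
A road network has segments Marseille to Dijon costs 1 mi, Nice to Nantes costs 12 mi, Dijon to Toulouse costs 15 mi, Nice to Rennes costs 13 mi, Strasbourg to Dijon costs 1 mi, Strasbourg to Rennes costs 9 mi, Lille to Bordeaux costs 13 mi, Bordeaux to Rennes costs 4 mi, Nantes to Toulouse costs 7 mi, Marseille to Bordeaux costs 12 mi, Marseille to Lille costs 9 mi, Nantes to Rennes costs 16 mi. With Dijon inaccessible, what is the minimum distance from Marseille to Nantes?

Routes from Marseille to Nantes avoiding Dijon:
Marseille→Bordeaux→Rennes→Nice→Nantes: 12 + 4 + 13 + 12 = 41
Marseille→Lille→Bordeaux→Rennes→Nice→Nantes: 9 + 13 + 4 + 13 + 12 = 51
Marseille→Lille→Bordeaux→Rennes→Nantes: 9 + 13 + 4 + 16 = 42
Marseille→Bordeaux→Rennes→Nantes: 12 + 4 + 16 = 32
Best route has total 32 mi.

32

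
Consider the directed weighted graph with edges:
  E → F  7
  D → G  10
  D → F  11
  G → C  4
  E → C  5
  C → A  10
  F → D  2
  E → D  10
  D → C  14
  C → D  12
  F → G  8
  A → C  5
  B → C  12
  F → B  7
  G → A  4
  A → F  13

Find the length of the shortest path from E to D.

Some routes from E to D:
E → D: 10
E → C → A → F → D: 5 + 10 + 13 + 2 = 30
E → F → D: 7 + 2 = 9
E → C → D: 5 + 12 = 17
The minimum is 9.

9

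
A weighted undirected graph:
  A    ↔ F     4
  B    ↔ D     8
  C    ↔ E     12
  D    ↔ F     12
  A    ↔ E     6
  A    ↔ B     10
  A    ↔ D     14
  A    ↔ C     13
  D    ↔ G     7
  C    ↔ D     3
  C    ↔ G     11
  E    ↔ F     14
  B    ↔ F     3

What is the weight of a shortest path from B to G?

15

Comparing a few candidate routes:
B - D - C - G: 8 + 3 + 11 = 22
B - F - D - G: 3 + 12 + 7 = 22
B - F - A - D - G: 3 + 4 + 14 + 7 = 28
B - F - A - C - D - G: 3 + 4 + 13 + 3 + 7 = 30
B - F - D - C - G: 3 + 12 + 3 + 11 = 29
B - D - G: 8 + 7 = 15
The minimum is 15.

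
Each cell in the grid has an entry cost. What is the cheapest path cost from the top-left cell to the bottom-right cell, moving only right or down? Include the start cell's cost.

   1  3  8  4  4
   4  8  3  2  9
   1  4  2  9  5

26

Take (0,0) (1,0) (2,0) (2,1) (2,2) (2,3) (2,4) for a total of 1 + 4 + 1 + 4 + 2 + 9 + 5 = 26.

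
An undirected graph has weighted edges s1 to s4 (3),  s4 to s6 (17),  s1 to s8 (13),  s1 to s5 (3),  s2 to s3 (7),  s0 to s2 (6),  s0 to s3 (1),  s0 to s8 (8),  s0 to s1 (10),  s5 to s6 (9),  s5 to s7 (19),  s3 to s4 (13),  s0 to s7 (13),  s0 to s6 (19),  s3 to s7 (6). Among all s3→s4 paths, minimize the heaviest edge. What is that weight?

10

A few of the s3→s4 routes:
s3→s7→s0→s8→s1→s4: max(6, 13, 8, 13, 3) = 13
s3→s2→s0→s1→s4: max(7, 6, 10, 3) = 10
s3→s4: max(13) = 13
s3→s0→s1→s4: max(1, 10, 3) = 10
s3→s2→s0→s8→s1→s4: max(7, 6, 8, 13, 3) = 13
s3→s7→s0→s1→s4: max(6, 13, 10, 3) = 13
Smallest bottleneck: 10.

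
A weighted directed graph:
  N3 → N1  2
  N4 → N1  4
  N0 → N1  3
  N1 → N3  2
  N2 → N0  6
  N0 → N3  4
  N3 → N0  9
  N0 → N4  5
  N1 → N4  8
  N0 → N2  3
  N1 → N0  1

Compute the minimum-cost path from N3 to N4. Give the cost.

Routes from N3 to N4:
N3-N1-N4: 2 + 8 = 10
N3-N0-N1-N4: 9 + 3 + 8 = 20
N3-N0-N4: 9 + 5 = 14
N3-N1-N0-N4: 2 + 1 + 5 = 8
The minimum is 8.

8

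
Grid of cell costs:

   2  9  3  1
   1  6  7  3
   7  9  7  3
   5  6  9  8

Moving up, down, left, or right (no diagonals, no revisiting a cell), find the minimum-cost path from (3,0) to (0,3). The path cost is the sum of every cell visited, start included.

Best path: [3,0] [2,0] [1,0] [0,0] [0,1] [0,2] [0,3]
Cost: 5 + 7 + 1 + 2 + 9 + 3 + 1 = 28

28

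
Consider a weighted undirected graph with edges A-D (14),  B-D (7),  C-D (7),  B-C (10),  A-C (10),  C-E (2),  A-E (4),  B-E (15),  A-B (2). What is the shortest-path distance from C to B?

8

A few of the C→B routes:
C-E-B: 2 + 15 = 17
C-E-A-B: 2 + 4 + 2 = 8
C-B: 10
C-D-B: 7 + 7 = 14
C-A-B: 10 + 2 = 12
Shortest: 8.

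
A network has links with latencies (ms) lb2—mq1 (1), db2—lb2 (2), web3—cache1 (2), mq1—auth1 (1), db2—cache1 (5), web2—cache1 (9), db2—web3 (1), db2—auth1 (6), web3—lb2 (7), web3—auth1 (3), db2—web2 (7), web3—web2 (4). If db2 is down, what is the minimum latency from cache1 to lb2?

Candidate routes:
cache1 -> web3 -> auth1 -> mq1 -> lb2: 2 + 3 + 1 + 1 = 7
cache1 -> web2 -> web3 -> lb2: 9 + 4 + 7 = 20
cache1 -> web2 -> web3 -> auth1 -> mq1 -> lb2: 9 + 4 + 3 + 1 + 1 = 18
cache1 -> web3 -> lb2: 2 + 7 = 9
Best route has total 7 ms.

7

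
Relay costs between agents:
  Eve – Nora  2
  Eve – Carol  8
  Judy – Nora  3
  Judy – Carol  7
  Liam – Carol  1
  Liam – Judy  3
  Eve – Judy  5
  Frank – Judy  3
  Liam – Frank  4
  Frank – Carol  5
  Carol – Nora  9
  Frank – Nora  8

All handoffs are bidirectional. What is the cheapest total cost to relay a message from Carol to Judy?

A few of the Carol→Judy routes:
Carol - Liam - Frank - Judy: 1 + 4 + 3 = 8
Carol - Frank - Judy: 5 + 3 = 8
Carol - Liam - Judy: 1 + 3 = 4
Carol - Judy: 7
Carol - Nora - Judy: 9 + 3 = 12
The minimum is 4.

4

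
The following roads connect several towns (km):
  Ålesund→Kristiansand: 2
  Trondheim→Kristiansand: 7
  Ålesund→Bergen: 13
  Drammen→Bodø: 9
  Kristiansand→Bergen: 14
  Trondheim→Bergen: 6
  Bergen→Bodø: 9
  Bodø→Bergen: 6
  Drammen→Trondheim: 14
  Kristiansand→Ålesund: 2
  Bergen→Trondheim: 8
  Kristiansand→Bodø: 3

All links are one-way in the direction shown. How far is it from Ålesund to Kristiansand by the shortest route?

2

Paths from Ålesund to Kristiansand:
Ålesund - Bergen - Trondheim - Kristiansand: 13 + 8 + 7 = 28
Ålesund - Kristiansand: 2
The minimum is 2 km.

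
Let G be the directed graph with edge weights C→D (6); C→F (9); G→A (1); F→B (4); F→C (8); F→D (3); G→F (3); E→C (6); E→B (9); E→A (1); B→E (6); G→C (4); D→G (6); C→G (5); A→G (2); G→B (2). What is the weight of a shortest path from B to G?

9

Routes from B to G:
B→E→A→G: 6 + 1 + 2 = 9
B→E→C→D→G: 6 + 6 + 6 + 6 = 24
B→E→C→F→D→G: 6 + 6 + 9 + 3 + 6 = 30
B→E→C→G: 6 + 6 + 5 = 17
Best route has total 9.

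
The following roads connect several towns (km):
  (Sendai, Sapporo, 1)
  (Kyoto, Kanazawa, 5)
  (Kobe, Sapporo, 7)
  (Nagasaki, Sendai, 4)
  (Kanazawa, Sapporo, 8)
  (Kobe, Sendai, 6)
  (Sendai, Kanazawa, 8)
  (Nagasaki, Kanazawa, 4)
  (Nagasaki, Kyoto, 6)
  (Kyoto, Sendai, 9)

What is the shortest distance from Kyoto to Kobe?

15

Checking several routes:
Kyoto - Kanazawa - Nagasaki - Sendai - Kobe: 5 + 4 + 4 + 6 = 19
Kyoto - Kanazawa - Sendai - Kobe: 5 + 8 + 6 = 19
Kyoto - Nagasaki - Sendai - Kobe: 6 + 4 + 6 = 16
Kyoto - Sendai - Sapporo - Kobe: 9 + 1 + 7 = 17
Kyoto - Sendai - Kobe: 9 + 6 = 15
Kyoto - Nagasaki - Sendai - Sapporo - Kobe: 6 + 4 + 1 + 7 = 18
The minimum is 15 km.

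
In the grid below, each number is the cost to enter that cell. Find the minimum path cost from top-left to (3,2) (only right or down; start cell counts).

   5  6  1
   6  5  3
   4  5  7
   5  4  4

26

Best path: [0,0] → [0,1] → [0,2] → [1,2] → [2,2] → [3,2]
Cost: 5 + 6 + 1 + 3 + 7 + 4 = 26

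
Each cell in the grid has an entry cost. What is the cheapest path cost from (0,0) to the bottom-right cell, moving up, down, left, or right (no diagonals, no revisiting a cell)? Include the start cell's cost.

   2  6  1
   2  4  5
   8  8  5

One optimal route is [0,0]→[1,0]→[1,1]→[1,2]→[2,2].
Its cost is 2 + 2 + 4 + 5 + 5 = 18.

18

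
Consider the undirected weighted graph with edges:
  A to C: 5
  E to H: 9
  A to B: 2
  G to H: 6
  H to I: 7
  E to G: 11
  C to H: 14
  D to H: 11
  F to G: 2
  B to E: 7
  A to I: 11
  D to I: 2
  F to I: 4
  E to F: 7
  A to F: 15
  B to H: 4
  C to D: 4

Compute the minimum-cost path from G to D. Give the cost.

Some routes from G to D:
G→H→C→D: 6 + 14 + 4 = 24
G→H→D: 6 + 11 = 17
G→E→F→I→D: 11 + 7 + 4 + 2 = 24
G→H→B→A→C→D: 6 + 4 + 2 + 5 + 4 = 21
G→H→I→D: 6 + 7 + 2 = 15
G→F→I→D: 2 + 4 + 2 = 8
Best route has total 8.

8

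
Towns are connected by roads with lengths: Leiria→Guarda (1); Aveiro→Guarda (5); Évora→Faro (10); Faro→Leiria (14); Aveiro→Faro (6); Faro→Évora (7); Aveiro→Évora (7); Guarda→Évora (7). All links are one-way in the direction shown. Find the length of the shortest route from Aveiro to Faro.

Candidate routes:
Aveiro -> Évora -> Faro: 7 + 10 = 17
Aveiro -> Guarda -> Évora -> Faro: 5 + 7 + 10 = 22
Aveiro -> Faro: 6
Shortest: 6.

6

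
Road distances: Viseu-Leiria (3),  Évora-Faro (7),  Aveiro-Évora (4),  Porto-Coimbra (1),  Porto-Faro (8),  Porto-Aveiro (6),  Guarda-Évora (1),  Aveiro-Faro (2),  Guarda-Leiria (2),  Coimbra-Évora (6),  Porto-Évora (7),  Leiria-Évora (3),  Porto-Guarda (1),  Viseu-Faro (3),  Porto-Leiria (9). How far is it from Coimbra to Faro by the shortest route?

Comparing a few candidate routes:
Coimbra -> Porto -> Guarda -> Évora -> Aveiro -> Faro: 1 + 1 + 1 + 4 + 2 = 9
Coimbra -> Porto -> Aveiro -> Faro: 1 + 6 + 2 = 9
Coimbra -> Porto -> Faro: 1 + 8 = 9
Shortest: 9.

9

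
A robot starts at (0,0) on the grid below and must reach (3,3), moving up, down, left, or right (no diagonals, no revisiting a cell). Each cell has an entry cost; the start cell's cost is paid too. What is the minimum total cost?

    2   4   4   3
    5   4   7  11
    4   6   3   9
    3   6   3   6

28

Best path: r0c0 → r0c1 → r1c1 → r2c1 → r2c2 → r3c2 → r3c3
Cost: 2 + 4 + 4 + 6 + 3 + 3 + 6 = 28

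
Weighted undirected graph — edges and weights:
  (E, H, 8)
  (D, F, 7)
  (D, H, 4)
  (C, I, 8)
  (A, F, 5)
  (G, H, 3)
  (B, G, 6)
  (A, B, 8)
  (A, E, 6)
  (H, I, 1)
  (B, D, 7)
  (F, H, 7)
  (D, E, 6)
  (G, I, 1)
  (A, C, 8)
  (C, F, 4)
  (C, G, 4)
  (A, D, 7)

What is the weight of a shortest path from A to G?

Some routes from A to G:
A-C-G: 8 + 4 = 12
A-F-C-G: 5 + 4 + 4 = 13
A-D-H-I-G: 7 + 4 + 1 + 1 = 13
A-B-G: 8 + 6 = 14
The minimum is 12.

12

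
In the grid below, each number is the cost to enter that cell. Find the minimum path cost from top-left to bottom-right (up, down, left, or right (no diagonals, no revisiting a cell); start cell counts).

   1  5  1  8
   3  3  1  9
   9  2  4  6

Path [0,0] → [0,1] → [0,2] → [1,2] → [2,2] → [2,3]: 1 + 5 + 1 + 1 + 4 + 6 = 18.

18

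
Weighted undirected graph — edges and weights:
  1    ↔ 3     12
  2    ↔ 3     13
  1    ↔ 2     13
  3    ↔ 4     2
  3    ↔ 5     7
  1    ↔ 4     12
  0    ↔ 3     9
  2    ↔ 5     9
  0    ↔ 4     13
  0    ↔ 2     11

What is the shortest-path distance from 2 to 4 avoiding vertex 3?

24

Paths from 2 to 4 avoiding 3:
2→0→4: 11 + 13 = 24
2→1→4: 13 + 12 = 25
The minimum is 24.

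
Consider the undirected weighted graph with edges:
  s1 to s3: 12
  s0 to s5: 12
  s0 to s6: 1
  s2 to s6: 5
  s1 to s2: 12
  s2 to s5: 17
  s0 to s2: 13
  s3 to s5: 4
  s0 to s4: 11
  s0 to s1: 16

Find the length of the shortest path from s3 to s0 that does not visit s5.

28

Paths from s3 to s0 avoiding s5:
s3 -> s1 -> s2 -> s0: 12 + 12 + 13 = 37
s3 -> s1 -> s0: 12 + 16 = 28
s3 -> s1 -> s2 -> s6 -> s0: 12 + 12 + 5 + 1 = 30
Shortest: 28.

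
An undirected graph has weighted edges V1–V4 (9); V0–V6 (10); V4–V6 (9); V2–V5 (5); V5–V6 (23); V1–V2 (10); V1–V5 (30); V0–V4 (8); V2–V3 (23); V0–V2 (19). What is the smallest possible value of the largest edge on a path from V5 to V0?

A few of the V5→V0 routes:
V5-V2-V1-V4-V0: max(5, 10, 9, 8) = 10
V5-V2-V0: max(5, 19) = 19
V5-V2-V1-V4-V6-V0: max(5, 10, 9, 9, 10) = 10
Best route has worst link 10.

10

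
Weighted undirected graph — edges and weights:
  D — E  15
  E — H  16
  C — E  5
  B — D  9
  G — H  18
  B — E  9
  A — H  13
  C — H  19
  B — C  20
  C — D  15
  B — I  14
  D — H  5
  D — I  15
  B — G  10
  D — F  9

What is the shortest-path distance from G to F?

28

Some routes from G to F:
G→H→D→F: 18 + 5 + 9 = 32
G→B→E→D→F: 10 + 9 + 15 + 9 = 43
G→B→D→F: 10 + 9 + 9 = 28
The minimum is 28.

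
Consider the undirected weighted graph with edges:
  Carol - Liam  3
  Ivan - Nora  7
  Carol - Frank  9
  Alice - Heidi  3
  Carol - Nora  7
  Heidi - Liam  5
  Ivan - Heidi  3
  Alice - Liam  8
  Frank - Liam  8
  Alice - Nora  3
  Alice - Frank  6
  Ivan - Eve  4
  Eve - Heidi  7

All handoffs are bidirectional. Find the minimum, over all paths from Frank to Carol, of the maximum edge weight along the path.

Comparing a few candidate routes:
Frank→Alice→Heidi→Liam→Carol: max(6, 3, 5, 3) = 6
Frank→Alice→Nora→Ivan→Heidi→Liam→Carol: max(6, 3, 7, 3, 5, 3) = 7
Frank→Alice→Heidi→Eve→Ivan→Nora→Carol: max(6, 3, 7, 4, 7, 7) = 7
Frank→Alice→Nora→Ivan→Eve→Heidi→Liam→Carol: max(6, 3, 7, 4, 7, 5, 3) = 7
Frank→Alice→Nora→Carol: max(6, 3, 7) = 7
The minimum achievable maximum is 6.

6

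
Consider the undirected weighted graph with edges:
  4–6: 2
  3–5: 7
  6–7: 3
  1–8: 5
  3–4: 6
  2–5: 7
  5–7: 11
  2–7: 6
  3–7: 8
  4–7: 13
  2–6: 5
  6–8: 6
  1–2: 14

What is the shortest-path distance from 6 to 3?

8

Some routes from 6 to 3:
6 -> 4 -> 3: 2 + 6 = 8
6 -> 2 -> 7 -> 3: 5 + 6 + 8 = 19
6 -> 7 -> 3: 3 + 8 = 11
The minimum is 8.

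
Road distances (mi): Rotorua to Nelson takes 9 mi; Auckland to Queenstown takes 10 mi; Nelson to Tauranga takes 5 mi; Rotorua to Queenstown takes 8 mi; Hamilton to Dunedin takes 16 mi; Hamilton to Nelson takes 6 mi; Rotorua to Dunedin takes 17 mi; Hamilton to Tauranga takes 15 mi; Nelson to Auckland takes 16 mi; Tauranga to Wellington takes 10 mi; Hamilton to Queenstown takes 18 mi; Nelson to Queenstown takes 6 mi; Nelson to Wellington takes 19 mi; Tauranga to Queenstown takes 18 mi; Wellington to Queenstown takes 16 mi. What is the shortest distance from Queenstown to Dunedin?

25

A few of the Queenstown→Dunedin routes:
Queenstown-Nelson-Hamilton-Dunedin: 6 + 6 + 16 = 28
Queenstown-Hamilton-Dunedin: 18 + 16 = 34
Queenstown-Nelson-Rotorua-Dunedin: 6 + 9 + 17 = 32
Queenstown-Rotorua-Dunedin: 8 + 17 = 25
Best route has total 25 mi.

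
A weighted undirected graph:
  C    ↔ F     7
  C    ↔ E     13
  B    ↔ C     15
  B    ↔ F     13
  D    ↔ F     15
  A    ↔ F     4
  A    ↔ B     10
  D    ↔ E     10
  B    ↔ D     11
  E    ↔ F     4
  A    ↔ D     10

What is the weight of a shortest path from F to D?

14

A few of the F→D routes:
F→A→D: 4 + 10 = 14
F→B→D: 13 + 11 = 24
F→D: 15
F→E→D: 4 + 10 = 14
The minimum is 14.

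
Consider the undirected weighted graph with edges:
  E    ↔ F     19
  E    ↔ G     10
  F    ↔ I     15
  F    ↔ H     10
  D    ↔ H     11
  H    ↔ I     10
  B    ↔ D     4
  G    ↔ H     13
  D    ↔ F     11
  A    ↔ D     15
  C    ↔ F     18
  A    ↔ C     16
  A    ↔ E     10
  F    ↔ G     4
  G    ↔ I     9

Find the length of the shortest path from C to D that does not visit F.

Candidate routes:
C-A-E-G-H-D: 16 + 10 + 10 + 13 + 11 = 60
C-A-D: 16 + 15 = 31
C-A-E-G-I-H-D: 16 + 10 + 10 + 9 + 10 + 11 = 66
Best route has total 31.

31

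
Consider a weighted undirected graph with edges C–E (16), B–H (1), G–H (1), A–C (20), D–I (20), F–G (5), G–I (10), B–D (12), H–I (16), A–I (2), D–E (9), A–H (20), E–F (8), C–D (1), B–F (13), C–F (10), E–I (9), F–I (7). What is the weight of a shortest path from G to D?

Checking several routes:
G -> H -> B -> D: 1 + 1 + 12 = 14
G -> F -> C -> D: 5 + 10 + 1 = 16
G -> H -> B -> F -> C -> D: 1 + 1 + 13 + 10 + 1 = 26
G -> F -> E -> D: 5 + 8 + 9 = 22
Shortest: 14.

14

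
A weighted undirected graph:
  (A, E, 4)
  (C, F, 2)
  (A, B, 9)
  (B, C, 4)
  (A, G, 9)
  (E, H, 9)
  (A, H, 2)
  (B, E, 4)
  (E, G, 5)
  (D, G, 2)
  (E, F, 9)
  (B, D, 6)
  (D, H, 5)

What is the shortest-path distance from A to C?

12

Some routes from A to C:
A -> E -> B -> C: 4 + 4 + 4 = 12
A -> B -> C: 9 + 4 = 13
A -> H -> D -> B -> C: 2 + 5 + 6 + 4 = 17
A -> E -> F -> C: 4 + 9 + 2 = 15
A -> H -> E -> B -> C: 2 + 9 + 4 + 4 = 19
Shortest: 12.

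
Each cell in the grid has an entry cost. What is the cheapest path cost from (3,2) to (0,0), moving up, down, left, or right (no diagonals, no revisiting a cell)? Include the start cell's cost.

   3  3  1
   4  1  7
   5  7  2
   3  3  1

Cheapest: r3c2 r2c2 r1c2 r0c2 r0c1 r0c0
  1 + 2 + 7 + 1 + 3 + 3 = 17

17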